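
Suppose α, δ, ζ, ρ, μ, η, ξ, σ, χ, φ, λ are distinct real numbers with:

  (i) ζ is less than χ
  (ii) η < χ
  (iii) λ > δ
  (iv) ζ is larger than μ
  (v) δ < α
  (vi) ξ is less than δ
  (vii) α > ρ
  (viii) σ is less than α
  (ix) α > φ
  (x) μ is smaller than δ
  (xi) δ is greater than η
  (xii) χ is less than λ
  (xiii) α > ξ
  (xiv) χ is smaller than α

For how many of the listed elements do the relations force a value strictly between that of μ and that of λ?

3

The relations place μ below λ. An element lies strictly between them when it is forced above μ and also forced below λ.
Above μ: {ζ, χ, δ, α}. Below λ: {ξ, η, ζ, χ, δ}.
Intersection: {ζ, χ, δ} — 3.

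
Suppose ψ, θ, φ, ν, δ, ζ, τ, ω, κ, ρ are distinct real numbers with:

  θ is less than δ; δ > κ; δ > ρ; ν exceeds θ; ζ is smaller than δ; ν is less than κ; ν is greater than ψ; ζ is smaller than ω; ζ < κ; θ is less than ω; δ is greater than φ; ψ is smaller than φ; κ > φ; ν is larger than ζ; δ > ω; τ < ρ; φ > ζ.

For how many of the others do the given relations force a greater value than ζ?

Directly above ζ: ν, φ, ω, κ, δ.
Nothing else is reachable above ζ; 5 in all.

5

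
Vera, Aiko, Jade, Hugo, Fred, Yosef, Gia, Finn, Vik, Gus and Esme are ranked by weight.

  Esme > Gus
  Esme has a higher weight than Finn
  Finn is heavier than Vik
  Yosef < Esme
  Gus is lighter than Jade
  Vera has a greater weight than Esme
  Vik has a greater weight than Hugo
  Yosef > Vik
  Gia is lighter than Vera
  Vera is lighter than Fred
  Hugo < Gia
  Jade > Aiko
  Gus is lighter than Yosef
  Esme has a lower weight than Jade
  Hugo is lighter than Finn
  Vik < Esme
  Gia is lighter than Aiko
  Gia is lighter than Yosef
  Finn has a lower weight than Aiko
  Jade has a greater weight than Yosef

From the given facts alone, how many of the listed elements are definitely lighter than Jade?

From Jade the given relations immediately reach Gus, Yosef, Esme, Aiko.
From those, Gia, Vik, Finn — 7 in total.
From those, Hugo — 8 in total.
No other element is forced below Jade by the given relations, so the count is 8.

8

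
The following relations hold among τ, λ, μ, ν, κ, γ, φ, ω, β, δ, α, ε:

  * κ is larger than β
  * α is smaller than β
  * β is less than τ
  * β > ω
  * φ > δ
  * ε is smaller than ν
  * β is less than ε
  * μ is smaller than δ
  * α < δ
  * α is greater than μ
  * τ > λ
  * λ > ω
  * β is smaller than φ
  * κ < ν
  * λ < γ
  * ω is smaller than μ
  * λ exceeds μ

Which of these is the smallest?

ω

Chaining upward from ω: directly above it, μ, β, λ; then α, δ, φ, ε, κ, τ, γ; then ν.
That covers every other element, and nothing is given below ω, so ω is the smallest.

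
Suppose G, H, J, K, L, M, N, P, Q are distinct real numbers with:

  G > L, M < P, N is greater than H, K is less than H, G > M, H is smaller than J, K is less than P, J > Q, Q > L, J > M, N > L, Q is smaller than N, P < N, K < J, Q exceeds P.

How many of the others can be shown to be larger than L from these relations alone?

4

The elements the relations force above L are Q, N, J, G — no chain reaches any other.
That is 4.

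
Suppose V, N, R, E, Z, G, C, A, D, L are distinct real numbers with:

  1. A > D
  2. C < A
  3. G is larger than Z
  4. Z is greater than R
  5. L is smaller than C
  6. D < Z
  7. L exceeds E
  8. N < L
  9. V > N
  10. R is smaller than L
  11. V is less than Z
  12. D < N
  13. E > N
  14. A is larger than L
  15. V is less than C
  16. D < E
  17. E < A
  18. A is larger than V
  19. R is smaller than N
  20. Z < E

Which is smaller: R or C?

R

R < N and N < V give R < V.
Then V < Z extends the chain to Z.
With Z < E: R < N < V < Z < E.
With E < L: R < N < V < Z < E < L.
With L < C: R < N < V < Z < E < L < C.
So R < C; R is the smaller of the two.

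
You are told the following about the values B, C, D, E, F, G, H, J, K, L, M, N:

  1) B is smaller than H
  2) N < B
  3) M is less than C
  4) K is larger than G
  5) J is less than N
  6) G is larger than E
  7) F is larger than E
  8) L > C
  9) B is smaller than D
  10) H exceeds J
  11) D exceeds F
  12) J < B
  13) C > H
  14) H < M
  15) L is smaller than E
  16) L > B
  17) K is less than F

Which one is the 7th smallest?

The consecutive relations fix a unique order: J < N < B < H < M < C < L < E < G < K < F < D.
Counting 7 from the smallest end gives L.

L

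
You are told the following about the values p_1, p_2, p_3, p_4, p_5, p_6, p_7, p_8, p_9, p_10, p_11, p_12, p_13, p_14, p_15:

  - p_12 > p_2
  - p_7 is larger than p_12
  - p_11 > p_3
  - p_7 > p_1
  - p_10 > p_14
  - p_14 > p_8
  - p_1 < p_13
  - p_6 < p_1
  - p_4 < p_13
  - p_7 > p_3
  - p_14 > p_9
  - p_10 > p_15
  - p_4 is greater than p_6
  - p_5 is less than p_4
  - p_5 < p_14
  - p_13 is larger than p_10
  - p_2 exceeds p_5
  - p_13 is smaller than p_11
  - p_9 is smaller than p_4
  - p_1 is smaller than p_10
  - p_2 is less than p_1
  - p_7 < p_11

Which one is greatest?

p_5 is not greatest since p_5 < p_4; p_2 is not greatest since p_2 < p_1; p_6 is not greatest since p_6 < p_4; p_3 is not greatest since p_3 < p_7; p_12 is not greatest since p_12 < p_7; p_8 is not greatest since p_8 < p_14; p_1 is not greatest since p_1 < p_10; p_9 is not greatest since p_9 < p_14; p_7 is not greatest since p_7 < p_11; p_15 is not greatest since p_15 < p_10; p_14 is not greatest since p_14 < p_10; p_4 is not greatest since p_4 < p_13; p_10 is not greatest since p_10 < p_13; p_13 is not greatest since p_13 < p_11.
Only p_11 has nothing above it, so p_11 is the greatest.

p_11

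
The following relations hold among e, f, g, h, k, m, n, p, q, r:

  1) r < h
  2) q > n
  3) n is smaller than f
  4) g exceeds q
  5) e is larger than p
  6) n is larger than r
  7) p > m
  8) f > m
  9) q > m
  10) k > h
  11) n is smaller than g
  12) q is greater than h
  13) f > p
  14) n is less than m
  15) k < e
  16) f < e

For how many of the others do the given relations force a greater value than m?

5

The elements the relations force above m are q, p, f, g, e — no chain reaches any other.
That is 5.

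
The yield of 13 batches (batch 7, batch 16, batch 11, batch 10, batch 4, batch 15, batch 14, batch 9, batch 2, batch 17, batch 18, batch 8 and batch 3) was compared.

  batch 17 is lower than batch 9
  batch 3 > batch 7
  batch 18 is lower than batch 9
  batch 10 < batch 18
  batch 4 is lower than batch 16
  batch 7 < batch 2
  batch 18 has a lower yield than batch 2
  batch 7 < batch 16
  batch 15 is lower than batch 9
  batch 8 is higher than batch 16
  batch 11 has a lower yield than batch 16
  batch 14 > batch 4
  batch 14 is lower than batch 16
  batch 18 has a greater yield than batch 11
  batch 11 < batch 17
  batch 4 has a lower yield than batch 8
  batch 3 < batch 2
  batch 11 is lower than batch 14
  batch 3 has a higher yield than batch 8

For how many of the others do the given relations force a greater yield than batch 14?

From batch 14 the given relations immediately reach batch 16.
From those, batch 8 — 2 in total.
From those, batch 3 — 3 in total.
From those, batch 2 — 4 in total.
No other element is forced above batch 14 by the given relations, so the count is 4.

4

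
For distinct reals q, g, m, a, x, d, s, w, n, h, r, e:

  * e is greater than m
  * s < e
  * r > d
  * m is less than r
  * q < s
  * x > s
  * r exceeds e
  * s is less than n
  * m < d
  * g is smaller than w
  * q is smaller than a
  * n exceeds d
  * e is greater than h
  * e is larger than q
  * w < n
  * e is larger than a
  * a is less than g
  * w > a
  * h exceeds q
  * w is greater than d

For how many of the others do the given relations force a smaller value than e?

Directly below e: q, s, a, h, m.
No other element is forced below e by the given relations, so the count is 5.

5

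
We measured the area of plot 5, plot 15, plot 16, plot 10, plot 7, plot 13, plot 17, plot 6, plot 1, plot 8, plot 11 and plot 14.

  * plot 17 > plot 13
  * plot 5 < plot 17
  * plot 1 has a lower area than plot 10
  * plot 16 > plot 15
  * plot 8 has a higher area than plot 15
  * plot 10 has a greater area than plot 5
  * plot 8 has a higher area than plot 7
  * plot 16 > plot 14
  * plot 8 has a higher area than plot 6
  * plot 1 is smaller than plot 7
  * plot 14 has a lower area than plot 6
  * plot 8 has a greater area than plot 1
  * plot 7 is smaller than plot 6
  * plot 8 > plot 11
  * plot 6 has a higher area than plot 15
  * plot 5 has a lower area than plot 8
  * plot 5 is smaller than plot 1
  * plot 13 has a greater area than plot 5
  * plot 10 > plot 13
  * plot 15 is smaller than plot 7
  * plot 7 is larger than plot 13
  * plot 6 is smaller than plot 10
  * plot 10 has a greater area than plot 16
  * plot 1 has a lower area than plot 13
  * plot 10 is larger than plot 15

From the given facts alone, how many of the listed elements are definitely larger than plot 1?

From plot 1 the given relations immediately reach plot 13, plot 7, plot 8, plot 10.
From those, plot 6, plot 17 — 6 in total.
Nothing else is reachable above plot 1; 6 in all.

6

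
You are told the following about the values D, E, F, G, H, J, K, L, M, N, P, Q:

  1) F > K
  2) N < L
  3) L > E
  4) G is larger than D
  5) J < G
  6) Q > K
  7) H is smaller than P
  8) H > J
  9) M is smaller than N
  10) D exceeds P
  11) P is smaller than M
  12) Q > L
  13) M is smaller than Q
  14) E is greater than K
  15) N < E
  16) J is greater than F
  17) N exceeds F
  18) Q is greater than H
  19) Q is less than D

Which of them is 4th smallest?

H

The consecutive relations fix a unique order: K < F < J < H < P < M < N < E < L < Q < D < G.
Counting 4 from the smallest end gives H.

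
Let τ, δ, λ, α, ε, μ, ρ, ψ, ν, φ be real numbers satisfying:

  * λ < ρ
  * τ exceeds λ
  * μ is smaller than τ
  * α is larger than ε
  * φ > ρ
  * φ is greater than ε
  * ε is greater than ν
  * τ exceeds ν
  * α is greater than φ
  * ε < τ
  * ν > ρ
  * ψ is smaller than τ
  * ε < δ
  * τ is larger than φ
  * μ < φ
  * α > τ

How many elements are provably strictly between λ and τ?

4

Chaining upward from λ reaches: ρ, ν, ε, φ, δ, α.
Chaining downward from τ reaches: μ, ρ, ν, ε, φ, ψ.
Strictly between λ and τ are those in both lists: ρ, ν, ε, φ — 4 elements.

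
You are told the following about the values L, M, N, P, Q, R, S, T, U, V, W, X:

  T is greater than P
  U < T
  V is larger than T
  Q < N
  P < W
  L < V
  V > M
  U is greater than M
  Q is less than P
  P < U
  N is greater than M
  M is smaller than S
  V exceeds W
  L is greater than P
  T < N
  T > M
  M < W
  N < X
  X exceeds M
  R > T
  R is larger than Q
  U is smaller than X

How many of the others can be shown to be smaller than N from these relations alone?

5

The elements the relations force below N are Q, M, P, U, T — no chain reaches any other.
That is 5.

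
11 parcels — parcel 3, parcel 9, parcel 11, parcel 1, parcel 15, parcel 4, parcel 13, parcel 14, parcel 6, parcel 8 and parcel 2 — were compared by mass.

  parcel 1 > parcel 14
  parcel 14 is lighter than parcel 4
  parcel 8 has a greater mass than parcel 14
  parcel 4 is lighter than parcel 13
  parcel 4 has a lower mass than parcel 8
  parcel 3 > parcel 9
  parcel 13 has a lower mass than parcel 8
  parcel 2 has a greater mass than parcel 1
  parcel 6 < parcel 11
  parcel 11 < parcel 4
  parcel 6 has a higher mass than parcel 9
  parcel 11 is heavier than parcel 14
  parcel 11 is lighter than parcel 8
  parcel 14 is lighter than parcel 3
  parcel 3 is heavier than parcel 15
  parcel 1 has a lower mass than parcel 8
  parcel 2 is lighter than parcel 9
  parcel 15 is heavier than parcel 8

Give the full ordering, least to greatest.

Nothing is placed below parcel 14, so it is least; from there parcel 14 < parcel 1; parcel 1 < parcel 2; parcel 2 < parcel 9; parcel 9 < parcel 6; parcel 6 < parcel 11; parcel 11 < parcel 4; parcel 4 < parcel 13; parcel 13 < parcel 8; parcel 8 < parcel 15; parcel 15 < parcel 3, each given directly.

parcel 14 < parcel 1 < parcel 2 < parcel 9 < parcel 6 < parcel 11 < parcel 4 < parcel 13 < parcel 8 < parcel 15 < parcel 3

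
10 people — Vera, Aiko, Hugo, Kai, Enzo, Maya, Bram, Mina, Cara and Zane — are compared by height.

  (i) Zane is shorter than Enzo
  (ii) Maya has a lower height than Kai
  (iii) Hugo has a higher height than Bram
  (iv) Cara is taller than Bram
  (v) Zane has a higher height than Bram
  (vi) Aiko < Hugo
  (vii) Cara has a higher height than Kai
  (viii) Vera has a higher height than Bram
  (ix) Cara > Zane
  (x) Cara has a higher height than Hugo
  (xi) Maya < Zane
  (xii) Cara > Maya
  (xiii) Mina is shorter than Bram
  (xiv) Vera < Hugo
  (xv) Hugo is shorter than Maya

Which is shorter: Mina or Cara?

Mina < Bram and Bram < Hugo give Mina < Hugo.
Then Hugo < Maya extends the chain to Maya.
With Maya < Kai: Mina < Bram < Hugo < Maya < Kai.
With Kai < Cara: Mina < Bram < Hugo < Maya < Kai < Cara.
So Mina < Cara; Mina is the shorter of the two.

Mina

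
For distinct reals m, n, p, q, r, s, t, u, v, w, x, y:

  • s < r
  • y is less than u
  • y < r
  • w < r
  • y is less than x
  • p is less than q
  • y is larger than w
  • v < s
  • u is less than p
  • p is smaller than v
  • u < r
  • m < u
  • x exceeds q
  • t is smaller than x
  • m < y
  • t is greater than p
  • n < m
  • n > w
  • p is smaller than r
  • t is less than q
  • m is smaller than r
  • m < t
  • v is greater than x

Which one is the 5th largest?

q

The consecutive relations fix a unique order: w < n < m < y < u < p < t < q < x < v < s < r.
The 5th largest is q.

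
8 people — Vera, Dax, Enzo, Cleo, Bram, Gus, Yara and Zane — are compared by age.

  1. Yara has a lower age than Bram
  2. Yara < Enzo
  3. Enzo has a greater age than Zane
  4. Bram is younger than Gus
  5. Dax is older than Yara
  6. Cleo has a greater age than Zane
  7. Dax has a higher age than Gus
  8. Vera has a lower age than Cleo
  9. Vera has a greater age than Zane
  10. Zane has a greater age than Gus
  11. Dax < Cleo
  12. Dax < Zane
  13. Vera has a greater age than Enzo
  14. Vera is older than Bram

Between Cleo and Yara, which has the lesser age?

Yara

Yara < Bram and Bram < Gus give Yara < Gus.
Then Gus < Dax extends the chain to Dax.
With Dax < Zane: Yara < Bram < Gus < Dax < Zane.
Then Zane < Enzo extends the chain to Enzo.
Then Enzo < Vera extends the chain to Vera.
Then Vera < Cleo extends the chain to Cleo.
So Yara < Cleo; Yara is the younger of the two.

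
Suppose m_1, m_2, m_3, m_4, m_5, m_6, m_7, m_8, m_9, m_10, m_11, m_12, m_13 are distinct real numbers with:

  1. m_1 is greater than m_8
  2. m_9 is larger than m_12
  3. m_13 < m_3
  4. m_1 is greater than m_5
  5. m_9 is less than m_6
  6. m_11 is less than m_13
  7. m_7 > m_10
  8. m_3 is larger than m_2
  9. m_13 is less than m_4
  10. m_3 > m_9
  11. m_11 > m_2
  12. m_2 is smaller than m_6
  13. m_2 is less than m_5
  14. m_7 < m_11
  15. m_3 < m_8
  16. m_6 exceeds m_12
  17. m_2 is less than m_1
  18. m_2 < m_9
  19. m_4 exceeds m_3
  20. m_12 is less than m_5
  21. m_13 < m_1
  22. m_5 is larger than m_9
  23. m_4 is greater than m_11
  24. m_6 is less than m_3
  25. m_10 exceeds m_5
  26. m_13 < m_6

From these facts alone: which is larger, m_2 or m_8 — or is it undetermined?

m_8

m_2 < m_9 and m_9 < m_5 give m_2 < m_5.
With m_5 < m_10: m_2 < m_9 < m_5 < m_10.
With m_10 < m_7: m_2 < m_9 < m_5 < m_10 < m_7.
Then m_7 < m_11 extends the chain to m_11.
With m_11 < m_13: m_2 < m_9 < m_5 < m_10 < m_7 < m_11 < m_13.
Then m_13 < m_6 extends the chain to m_6.
Then m_6 < m_3 extends the chain to m_3.
Then m_3 < m_8 extends the chain to m_8.
So m_8 is larger.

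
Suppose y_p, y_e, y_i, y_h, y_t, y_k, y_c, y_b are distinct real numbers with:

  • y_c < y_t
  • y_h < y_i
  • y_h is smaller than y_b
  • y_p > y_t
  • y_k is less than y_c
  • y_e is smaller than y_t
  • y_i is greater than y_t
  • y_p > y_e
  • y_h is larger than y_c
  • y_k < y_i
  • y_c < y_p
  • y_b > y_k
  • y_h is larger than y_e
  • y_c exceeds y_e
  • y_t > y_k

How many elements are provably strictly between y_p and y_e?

The relations place y_e below y_p. An element lies strictly between them when it is forced above y_e and also forced below y_p.
Above y_e: {y_c, y_t, y_h, y_b, y_i}. Below y_p: {y_k, y_c, y_t}.
Intersection: {y_c, y_t} — 2.

2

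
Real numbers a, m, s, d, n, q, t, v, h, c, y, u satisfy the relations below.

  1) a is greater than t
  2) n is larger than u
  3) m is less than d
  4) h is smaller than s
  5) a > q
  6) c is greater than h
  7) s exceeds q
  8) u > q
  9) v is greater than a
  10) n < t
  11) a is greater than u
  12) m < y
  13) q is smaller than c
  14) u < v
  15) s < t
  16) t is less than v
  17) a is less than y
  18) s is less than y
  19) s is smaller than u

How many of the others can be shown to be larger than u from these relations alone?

The elements the relations force above u are n, t, a, v, y — no chain reaches any other.
That is 5.

5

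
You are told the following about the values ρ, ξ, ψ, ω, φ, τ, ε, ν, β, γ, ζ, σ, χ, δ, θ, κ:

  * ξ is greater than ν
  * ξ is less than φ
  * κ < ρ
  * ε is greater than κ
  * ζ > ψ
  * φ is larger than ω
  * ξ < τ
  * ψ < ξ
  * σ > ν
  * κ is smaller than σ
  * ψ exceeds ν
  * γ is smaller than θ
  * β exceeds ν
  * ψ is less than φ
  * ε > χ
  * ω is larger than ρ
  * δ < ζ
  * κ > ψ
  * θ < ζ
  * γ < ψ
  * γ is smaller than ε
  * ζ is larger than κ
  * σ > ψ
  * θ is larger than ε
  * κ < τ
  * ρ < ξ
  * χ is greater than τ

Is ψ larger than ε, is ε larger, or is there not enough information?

Link the given pairs in sequence: ψ < κ; κ < ρ; ρ < ξ; ξ < τ; τ < χ; χ < ε.
Chaining these gives ψ < κ < ρ < ξ < τ < χ < ε.
So ε is larger.

ε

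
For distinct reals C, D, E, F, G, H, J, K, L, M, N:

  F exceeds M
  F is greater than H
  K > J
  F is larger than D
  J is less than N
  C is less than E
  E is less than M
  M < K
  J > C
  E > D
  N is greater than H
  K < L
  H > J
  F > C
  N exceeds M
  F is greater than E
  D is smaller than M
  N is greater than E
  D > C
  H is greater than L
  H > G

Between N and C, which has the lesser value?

C

C < J and J < K give C < K.
With K < L: C < J < K < L.
Then L < H extends the chain to H.
Then H < N extends the chain to N.
So C < N; C is the smaller of the two.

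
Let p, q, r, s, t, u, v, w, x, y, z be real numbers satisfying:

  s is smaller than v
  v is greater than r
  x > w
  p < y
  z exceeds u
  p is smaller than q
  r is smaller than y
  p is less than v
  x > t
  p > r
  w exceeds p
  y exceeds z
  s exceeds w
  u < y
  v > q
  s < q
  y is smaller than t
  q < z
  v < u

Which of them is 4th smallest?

s

Chaining the given pairs: r < p < w < s < q < v < u < z < y < t < x.
Counting 4 from the smallest end gives s.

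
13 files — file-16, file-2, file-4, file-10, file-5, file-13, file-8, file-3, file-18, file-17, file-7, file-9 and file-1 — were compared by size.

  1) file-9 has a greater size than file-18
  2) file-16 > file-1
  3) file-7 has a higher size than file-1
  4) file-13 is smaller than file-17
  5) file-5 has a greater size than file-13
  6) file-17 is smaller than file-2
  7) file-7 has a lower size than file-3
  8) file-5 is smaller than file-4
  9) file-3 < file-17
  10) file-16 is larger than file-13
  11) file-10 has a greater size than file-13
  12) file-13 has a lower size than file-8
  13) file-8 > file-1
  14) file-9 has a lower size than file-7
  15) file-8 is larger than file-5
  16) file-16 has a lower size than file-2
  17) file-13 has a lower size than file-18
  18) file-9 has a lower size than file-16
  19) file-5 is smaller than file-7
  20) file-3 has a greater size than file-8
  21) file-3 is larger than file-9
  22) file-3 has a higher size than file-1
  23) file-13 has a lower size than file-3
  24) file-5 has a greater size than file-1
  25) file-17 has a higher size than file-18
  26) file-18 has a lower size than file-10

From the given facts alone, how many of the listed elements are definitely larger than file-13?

From file-13 the given relations immediately reach file-18, file-5, file-8, file-16, file-3, file-10, file-17.
From those, file-9, file-4, file-7, file-2 — 11 in total.
No other element is forced above file-13 by the given relations, so the count is 11.

11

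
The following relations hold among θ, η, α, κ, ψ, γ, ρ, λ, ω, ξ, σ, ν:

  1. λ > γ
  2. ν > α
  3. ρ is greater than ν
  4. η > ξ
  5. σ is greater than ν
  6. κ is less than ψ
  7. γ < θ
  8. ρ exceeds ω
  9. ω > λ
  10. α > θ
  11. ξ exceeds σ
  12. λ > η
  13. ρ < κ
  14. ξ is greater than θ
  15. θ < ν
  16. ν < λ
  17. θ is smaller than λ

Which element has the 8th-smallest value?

λ

Piecing the relations together gives one ordering: γ < θ < α < ν < σ < ξ < η < λ < ω < ρ < κ < ψ.
Counting 8 from the smallest end gives λ.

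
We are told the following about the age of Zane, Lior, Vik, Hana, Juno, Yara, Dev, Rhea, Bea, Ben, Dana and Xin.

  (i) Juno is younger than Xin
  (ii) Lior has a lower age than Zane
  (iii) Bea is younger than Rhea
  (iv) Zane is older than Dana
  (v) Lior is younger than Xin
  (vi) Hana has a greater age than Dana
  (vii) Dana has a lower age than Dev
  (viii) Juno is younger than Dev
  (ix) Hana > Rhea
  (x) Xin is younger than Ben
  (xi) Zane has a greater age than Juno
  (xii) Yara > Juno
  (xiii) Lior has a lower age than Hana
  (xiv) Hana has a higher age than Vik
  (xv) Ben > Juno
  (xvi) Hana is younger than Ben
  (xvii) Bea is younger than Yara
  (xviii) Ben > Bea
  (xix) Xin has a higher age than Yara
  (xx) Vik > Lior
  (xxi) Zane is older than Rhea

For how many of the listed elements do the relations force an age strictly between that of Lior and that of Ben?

3

The relations place Lior below Ben. An element lies strictly between them when it is forced above Lior and also forced below Ben.
Above Lior: {Vik, Xin, Hana, Zane}. Below Ben: {Bea, Dana, Juno, Yara, Rhea, Vik, Xin, Hana}.
Intersection: {Vik, Xin, Hana} — 3.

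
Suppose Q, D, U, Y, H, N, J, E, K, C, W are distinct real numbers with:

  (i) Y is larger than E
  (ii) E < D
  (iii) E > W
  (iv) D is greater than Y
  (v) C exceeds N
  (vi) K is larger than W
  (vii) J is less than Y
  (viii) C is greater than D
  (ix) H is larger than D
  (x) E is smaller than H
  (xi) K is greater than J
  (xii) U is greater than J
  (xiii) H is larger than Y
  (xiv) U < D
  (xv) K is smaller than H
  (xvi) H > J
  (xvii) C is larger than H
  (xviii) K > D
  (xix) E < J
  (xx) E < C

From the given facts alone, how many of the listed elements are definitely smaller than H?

7

From H the given relations immediately reach E, J, Y, D, K.
From those, W, U — 7 in total.
No other element is forced below H by the given relations, so the count is 7.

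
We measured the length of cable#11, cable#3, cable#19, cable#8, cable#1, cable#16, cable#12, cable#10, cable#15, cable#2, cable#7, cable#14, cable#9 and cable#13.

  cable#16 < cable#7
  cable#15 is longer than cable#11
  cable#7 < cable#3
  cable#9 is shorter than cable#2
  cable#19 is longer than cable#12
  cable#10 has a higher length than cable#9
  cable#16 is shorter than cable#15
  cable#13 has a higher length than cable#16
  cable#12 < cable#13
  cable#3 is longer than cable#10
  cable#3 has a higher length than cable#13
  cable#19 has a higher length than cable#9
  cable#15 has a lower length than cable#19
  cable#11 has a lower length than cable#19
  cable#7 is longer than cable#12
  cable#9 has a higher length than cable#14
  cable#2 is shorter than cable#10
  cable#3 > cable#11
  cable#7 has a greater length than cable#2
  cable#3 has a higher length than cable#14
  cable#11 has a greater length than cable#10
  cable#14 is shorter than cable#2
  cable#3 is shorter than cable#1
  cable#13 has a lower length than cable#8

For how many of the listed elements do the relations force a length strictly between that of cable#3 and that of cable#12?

Chaining upward from cable#12 reaches: cable#13, cable#7, cable#1, cable#8, cable#19.
Chaining downward from cable#3 reaches: cable#16, cable#14, cable#9, cable#2, cable#10, cable#11, cable#13, cable#7.
Strictly between cable#12 and cable#3 are those in both lists: cable#13, cable#7 — 2 elements.

2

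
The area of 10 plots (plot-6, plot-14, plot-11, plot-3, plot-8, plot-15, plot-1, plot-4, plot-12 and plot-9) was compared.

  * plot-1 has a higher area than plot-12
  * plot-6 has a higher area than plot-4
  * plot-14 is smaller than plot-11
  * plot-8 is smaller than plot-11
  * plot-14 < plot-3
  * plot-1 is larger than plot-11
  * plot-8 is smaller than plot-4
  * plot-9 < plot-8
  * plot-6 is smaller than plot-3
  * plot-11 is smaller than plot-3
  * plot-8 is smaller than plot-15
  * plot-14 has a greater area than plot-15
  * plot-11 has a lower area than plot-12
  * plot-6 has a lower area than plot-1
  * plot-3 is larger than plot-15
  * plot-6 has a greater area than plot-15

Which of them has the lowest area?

plot-9

Chaining upward from plot-9: directly above it, plot-8; then plot-4, plot-15, plot-11; then plot-14, plot-6, plot-12, plot-1, plot-3.
That covers every other element, and nothing is given below plot-9, so plot-9 is the lowest area.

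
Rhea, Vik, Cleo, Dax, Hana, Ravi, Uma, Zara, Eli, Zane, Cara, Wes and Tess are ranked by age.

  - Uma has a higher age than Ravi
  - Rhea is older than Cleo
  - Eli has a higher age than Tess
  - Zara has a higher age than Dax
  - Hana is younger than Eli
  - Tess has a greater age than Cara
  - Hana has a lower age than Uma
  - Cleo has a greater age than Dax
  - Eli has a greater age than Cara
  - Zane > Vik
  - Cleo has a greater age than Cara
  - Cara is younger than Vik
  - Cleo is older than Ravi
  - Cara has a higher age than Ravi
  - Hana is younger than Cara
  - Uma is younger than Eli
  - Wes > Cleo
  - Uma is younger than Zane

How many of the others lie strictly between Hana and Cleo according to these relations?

The relations place Hana below Cleo. An element lies strictly between them when it is forced above Hana and also forced below Cleo.
Above Hana: {Cara, Tess, Uma, Eli, Vik, Zane, Wes, Rhea}. Below Cleo: {Ravi, Cara, Dax}.
Intersection: {Cara} — 1.

1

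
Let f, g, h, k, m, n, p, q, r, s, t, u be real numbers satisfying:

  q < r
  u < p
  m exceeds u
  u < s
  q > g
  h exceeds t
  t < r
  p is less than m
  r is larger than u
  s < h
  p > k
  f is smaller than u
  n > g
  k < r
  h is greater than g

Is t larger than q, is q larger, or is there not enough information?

undetermined

Following every chain through q: above q we get r; below q we get g.
t is not reached, and no chain runs the other way from t to q.
So the given relations leave the order of q and t undetermined.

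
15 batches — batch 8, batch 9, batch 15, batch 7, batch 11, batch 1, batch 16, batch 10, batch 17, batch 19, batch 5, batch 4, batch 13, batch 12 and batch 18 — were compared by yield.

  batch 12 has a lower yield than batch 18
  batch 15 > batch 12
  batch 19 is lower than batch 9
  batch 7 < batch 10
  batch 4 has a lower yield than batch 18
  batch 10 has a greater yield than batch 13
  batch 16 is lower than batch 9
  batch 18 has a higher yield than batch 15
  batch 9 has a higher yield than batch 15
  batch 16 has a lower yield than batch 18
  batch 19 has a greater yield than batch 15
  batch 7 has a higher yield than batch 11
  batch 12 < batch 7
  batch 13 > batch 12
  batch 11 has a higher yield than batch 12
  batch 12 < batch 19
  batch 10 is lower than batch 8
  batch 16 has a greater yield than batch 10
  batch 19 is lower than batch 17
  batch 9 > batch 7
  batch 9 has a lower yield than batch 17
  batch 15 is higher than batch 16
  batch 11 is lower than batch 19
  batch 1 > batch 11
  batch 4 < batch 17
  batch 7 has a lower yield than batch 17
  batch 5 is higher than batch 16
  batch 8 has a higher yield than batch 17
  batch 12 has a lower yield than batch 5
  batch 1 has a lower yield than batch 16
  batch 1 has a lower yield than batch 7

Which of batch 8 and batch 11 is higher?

batch 8

batch 11 < batch 1 and batch 1 < batch 7 give batch 11 < batch 7.
Then batch 7 < batch 10 extends the chain to batch 10.
With batch 10 < batch 16: batch 11 < batch 1 < batch 7 < batch 10 < batch 16.
Then batch 16 < batch 15 extends the chain to batch 15.
Then batch 15 < batch 19 extends the chain to batch 19.
Then batch 19 < batch 9 extends the chain to batch 9.
Then batch 9 < batch 17 extends the chain to batch 17.
Then batch 17 < batch 8 extends the chain to batch 8.
So batch 11 < batch 8; batch 8 is the higher of the two.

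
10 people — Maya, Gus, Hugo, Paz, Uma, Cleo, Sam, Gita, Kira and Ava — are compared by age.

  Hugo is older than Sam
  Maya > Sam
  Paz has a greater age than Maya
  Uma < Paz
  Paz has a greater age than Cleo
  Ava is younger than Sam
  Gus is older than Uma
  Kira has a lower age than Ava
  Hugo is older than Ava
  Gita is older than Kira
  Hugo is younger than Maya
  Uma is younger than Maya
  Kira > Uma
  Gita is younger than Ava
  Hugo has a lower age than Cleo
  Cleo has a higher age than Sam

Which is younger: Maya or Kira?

The relevant relations are Kira < Gita; Gita < Ava; Ava < Sam; Sam < Hugo; Hugo < Maya.
Chaining these gives Kira < Gita < Ava < Sam < Hugo < Maya.
So Kira < Maya; Kira is the younger of the two.

Kira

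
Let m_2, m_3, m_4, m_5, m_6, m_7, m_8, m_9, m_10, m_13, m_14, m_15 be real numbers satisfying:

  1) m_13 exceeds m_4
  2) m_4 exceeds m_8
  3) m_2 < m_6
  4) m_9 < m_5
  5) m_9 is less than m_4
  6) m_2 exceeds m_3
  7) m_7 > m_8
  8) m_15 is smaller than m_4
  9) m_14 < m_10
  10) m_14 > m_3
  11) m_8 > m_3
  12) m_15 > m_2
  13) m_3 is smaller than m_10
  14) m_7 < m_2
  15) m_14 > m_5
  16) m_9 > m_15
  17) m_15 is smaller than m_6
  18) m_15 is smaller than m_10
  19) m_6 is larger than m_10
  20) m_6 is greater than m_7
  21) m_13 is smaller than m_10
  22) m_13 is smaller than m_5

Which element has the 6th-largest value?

m_4

Piecing the relations together gives one ordering: m_3 < m_8 < m_7 < m_2 < m_15 < m_9 < m_4 < m_13 < m_5 < m_14 < m_10 < m_6.
Counting 6 from the largest end gives m_4.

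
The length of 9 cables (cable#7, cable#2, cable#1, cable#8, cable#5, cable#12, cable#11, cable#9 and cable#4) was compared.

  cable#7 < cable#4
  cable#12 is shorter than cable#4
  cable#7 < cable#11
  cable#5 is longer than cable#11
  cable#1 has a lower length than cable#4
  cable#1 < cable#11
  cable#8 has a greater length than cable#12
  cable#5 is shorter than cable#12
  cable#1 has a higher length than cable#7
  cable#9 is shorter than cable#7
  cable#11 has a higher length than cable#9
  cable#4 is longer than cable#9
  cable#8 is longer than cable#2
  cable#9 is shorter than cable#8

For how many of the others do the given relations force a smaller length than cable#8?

The elements the relations force below cable#8 are cable#9, cable#7, cable#2, cable#1, cable#11, cable#5, cable#12 — no chain reaches any other.
That is 7.

7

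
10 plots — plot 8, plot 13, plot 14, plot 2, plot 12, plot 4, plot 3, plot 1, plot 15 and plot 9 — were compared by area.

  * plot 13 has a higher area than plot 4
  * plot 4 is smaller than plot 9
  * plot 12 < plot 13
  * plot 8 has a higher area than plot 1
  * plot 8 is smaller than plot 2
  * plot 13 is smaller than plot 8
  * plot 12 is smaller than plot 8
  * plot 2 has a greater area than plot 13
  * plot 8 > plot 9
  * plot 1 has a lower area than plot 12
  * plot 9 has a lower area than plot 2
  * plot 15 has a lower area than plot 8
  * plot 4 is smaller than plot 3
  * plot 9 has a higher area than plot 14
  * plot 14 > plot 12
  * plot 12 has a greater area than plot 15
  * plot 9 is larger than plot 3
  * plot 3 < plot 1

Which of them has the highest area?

plot 4 is not greatest since plot 4 < plot 3; plot 3 is not greatest since plot 3 < plot 9; plot 15 is not greatest since plot 15 < plot 12; plot 1 is not greatest since plot 1 < plot 8; plot 12 is not greatest since plot 12 < plot 14; plot 13 is not greatest since plot 13 < plot 8; plot 14 is not greatest since plot 14 < plot 9; plot 9 is not greatest since plot 9 < plot 2; plot 8 is not greatest since plot 8 < plot 2.
Only plot 2 has nothing above it, so plot 2 is the highest area.

plot 2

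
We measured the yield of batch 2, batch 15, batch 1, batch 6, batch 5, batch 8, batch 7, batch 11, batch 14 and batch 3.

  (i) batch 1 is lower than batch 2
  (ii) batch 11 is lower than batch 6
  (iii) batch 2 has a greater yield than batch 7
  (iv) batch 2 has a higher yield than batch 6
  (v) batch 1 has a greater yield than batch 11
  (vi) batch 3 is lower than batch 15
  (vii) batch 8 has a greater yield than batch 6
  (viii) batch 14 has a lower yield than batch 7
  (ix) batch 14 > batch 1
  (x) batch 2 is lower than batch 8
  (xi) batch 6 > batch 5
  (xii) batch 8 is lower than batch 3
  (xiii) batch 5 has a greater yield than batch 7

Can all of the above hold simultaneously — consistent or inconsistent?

The single ordering batch 11 < batch 1 < batch 14 < batch 7 < batch 5 < batch 6 < batch 2 < batch 8 < batch 3 < batch 15 satisfies every listed relation, so no contradiction arises.

consistent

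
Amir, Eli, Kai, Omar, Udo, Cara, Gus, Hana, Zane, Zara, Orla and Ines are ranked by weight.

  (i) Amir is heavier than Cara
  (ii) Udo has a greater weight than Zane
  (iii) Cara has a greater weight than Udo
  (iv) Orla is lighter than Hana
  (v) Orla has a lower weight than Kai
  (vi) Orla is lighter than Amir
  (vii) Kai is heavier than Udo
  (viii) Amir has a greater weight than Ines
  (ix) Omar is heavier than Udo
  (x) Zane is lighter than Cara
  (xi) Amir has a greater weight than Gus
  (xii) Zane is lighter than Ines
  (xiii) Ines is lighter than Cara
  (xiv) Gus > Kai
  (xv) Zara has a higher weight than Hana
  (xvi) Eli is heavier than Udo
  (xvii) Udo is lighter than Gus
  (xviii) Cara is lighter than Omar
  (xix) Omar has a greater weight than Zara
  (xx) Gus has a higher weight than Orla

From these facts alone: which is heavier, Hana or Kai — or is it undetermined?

undetermined

Following every chain through Hana: above Hana we get Zara, Omar; below Hana we get Orla.
Kai is not reached, and no chain runs the other way from Kai to Hana.
So the given relations leave the order of Hana and Kai undetermined.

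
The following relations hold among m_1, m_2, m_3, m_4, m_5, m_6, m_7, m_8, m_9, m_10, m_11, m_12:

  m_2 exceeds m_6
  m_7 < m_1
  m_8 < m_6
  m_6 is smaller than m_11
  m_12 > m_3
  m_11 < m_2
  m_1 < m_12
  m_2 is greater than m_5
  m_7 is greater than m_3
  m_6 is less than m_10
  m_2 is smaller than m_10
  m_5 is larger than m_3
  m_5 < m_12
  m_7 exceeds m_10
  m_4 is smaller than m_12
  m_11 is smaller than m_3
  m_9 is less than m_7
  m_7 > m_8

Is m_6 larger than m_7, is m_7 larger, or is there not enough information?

m_6 < m_11 and m_11 < m_3 give m_6 < m_3.
With m_3 < m_5: m_6 < m_11 < m_3 < m_5.
Then m_5 < m_2 extends the chain to m_2.
With m_2 < m_10: m_6 < m_11 < m_3 < m_5 < m_2 < m_10.
Then m_10 < m_7 extends the chain to m_7.
So m_7 is larger.

m_7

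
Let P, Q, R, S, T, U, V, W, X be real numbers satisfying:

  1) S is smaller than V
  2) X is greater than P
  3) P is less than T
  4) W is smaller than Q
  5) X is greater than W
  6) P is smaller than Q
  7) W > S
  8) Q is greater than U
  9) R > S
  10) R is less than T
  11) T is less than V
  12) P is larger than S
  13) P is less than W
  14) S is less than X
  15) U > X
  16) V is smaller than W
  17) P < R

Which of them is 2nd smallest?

P

Piecing the relations together gives one ordering: S < P < R < T < V < W < X < U < Q.
The 2nd smallest is P.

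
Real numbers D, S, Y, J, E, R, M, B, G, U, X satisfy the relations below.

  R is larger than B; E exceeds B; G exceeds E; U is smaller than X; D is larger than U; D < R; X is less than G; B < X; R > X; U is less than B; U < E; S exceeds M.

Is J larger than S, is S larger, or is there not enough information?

Following every chain through J: nothing is chained to J.
S is not reached, and no chain runs the other way from S to J.
So the given relations leave the order of J and S undetermined.

undetermined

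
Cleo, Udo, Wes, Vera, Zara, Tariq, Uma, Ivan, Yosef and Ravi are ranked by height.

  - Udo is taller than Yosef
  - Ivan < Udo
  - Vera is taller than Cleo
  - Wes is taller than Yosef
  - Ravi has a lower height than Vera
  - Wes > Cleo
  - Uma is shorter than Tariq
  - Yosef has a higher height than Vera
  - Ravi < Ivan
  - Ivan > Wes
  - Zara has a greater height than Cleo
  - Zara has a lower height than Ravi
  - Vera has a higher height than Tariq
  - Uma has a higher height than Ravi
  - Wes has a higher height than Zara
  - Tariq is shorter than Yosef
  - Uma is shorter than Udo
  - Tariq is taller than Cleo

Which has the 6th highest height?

Tariq

Piecing the relations together gives one ordering: Cleo < Zara < Ravi < Uma < Tariq < Vera < Yosef < Wes < Ivan < Udo.
The 6th largest is Tariq.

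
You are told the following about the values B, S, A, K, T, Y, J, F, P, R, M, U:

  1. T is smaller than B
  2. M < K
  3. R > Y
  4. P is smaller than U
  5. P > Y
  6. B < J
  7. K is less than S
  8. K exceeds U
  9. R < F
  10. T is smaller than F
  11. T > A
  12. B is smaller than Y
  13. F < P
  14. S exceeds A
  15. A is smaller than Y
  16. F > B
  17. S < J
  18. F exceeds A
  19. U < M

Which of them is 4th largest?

Piecing the relations together gives one ordering: A < T < B < Y < R < F < P < U < M < K < S < J.
The 4th largest is M.

M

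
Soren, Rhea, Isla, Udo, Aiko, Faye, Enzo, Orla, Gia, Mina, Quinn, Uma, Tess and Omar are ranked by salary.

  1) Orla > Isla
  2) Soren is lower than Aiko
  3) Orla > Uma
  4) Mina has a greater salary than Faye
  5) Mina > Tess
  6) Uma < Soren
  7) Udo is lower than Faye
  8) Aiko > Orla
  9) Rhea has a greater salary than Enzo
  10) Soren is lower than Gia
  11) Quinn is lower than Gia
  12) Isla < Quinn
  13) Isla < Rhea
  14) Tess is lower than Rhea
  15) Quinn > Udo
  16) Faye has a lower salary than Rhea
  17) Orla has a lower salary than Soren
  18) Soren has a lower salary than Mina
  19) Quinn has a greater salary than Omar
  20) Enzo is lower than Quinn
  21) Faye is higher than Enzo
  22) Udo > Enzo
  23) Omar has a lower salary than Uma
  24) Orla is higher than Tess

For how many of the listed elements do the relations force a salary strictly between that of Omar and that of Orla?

1

Chaining upward from Omar reaches: Uma, Quinn, Soren, Aiko, Mina, Gia.
Chaining downward from Orla reaches: Isla, Uma, Tess.
Strictly between Omar and Orla are those in both lists: Uma — 1 element.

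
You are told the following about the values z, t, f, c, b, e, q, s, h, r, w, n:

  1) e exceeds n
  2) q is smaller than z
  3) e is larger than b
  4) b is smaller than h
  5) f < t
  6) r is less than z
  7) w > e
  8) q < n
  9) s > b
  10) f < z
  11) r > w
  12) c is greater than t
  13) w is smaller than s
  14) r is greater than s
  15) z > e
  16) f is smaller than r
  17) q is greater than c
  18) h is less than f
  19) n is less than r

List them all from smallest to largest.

Each adjacent pair is fixed by a given relation: b < h; h < f; f < t; t < c; c < q; q < n; n < e; e < w; w < s; s < r; r < z. Chaining them end to end gives the full order.

b < h < f < t < c < q < n < e < w < s < r < z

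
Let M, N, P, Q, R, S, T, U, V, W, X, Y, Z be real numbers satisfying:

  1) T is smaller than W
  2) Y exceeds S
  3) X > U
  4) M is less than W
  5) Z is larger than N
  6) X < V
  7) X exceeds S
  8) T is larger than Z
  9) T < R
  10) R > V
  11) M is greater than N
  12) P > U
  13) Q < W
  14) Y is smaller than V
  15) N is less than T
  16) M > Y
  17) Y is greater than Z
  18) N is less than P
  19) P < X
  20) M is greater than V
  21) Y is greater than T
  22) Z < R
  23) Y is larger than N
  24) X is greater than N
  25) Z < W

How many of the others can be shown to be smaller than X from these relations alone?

Directly below X: U, N, S, P.
Nothing else is reachable below X; 4 in all.

4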